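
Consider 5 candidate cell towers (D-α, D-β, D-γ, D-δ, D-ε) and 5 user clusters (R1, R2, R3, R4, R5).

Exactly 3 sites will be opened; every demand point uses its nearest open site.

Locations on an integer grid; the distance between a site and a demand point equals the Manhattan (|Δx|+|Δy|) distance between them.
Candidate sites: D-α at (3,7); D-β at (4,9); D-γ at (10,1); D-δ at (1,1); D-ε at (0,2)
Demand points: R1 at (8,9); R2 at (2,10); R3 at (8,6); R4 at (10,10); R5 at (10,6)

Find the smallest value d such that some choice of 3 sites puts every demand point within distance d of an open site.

Open {D-α, D-β, D-γ}.
  Farthest demand point is R4 at distance 7 (to D-β); all others are ≤ 7.
With {D-β, D-γ, D-δ} the worst case is 7.
With {D-β, D-γ, D-ε} the worst case is 7.
No size-3 selection achieves below 7.

7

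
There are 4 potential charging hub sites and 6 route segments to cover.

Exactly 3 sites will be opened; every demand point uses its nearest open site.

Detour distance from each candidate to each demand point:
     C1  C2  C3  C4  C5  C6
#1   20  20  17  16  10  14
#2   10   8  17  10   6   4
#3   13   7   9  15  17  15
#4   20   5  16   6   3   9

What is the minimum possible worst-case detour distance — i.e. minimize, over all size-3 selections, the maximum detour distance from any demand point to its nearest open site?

10

Open {#1, #2, #3}.
  Farthest demand point is C1 at detour distance 10 (to #2); all others are ≤ 10.
With {#2, #3, #4} the worst case is 10.
With {#1, #3, #4} the worst case is 13.
No size-3 selection achieves below 10.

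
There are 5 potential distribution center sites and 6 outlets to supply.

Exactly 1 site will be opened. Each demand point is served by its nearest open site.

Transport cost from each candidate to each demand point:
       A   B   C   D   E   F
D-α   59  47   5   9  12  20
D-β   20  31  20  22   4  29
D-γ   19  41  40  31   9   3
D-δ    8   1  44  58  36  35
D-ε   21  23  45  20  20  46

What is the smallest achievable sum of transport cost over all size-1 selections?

126

Open {D-β}.
  A→D-β 20, B→D-β 31, C→D-β 20, D→D-β 22, E→D-β 4, F→D-β 29  ⇒ total 126.
Compare {D-γ}: total 143.
Compare {D-α}: total 152.
No size-1 selection does better; minimum is 126.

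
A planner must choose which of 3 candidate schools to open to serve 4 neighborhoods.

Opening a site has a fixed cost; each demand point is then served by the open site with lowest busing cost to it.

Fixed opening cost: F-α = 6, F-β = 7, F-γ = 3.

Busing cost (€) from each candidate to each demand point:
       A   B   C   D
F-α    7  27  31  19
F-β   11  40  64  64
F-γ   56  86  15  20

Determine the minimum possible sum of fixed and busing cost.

77

Open {F-α, F-γ}: assign each demand point to its cheapest open site.
  A→F-α 7, B→F-α 27, C→F-γ 15, D→F-α 19
  busing cost 68, fixed 9 → total 77.
Compare {F-α, F-β, F-γ}: busing cost 68 + fixed 16 = 84.
Compare {F-α}: busing cost 84 + fixed 6 = 90.
Compare {F-β, F-γ}: busing cost 86 + fixed 10 = 96.
All other subsets cost ≥ 84. Minimum total cost: 77.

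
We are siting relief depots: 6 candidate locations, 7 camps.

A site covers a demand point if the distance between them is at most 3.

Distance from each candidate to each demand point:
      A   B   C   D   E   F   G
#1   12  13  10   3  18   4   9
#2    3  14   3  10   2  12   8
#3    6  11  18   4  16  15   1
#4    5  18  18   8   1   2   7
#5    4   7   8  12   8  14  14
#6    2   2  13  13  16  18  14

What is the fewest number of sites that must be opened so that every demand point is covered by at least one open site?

Coverage sets (demand points within 3 of each site):
  #1: {D}
  #2: {A, C, E}
  #3: {G}
  #4: {E, F}
  #5: {}
  #6: {A, B}
No 4 sites suffice: every size-4 union leaves at least one demand point uncovered.
But {#1, #2, #3, #4, #6} covers everything, so the minimum is 5.

5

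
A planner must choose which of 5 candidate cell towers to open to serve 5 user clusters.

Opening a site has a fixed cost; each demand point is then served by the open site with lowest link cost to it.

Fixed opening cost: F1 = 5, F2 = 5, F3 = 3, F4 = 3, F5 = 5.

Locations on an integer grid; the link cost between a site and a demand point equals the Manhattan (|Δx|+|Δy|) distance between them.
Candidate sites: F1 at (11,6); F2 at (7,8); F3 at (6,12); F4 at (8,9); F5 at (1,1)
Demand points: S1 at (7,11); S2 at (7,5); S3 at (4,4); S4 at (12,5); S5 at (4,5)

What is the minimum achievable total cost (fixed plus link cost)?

31

Open {F1, F2}: assign each demand point to its cheapest open site.
  S1→F2 3, S2→F2 3, S3→F2 7, S4→F1 2, S5→F2 6
  link cost 21, fixed 10 → total 31.
Compare {F2}: link cost 27 + fixed 5 = 32.
Compare {F1, F2, F3}: link cost 20 + fixed 13 = 33.
Compare {F1, F3}: link cost 26 + fixed 8 = 34.
All other subsets cost ≥ 32. Minimum total cost: 31.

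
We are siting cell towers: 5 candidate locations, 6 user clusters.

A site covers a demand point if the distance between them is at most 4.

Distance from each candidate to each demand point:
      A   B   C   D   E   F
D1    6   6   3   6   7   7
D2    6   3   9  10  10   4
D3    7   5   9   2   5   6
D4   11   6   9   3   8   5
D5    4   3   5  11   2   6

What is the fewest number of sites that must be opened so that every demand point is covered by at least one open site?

4

Coverage sets (demand points within 4 of each site):
  D1: {C}
  D2: {B, F}
  D3: {D}
  D4: {D}
  D5: {A, B, E}
No 3 sites suffice: every size-3 union leaves at least one demand point uncovered.
But {D1, D2, D3, D5} covers everything, so the minimum is 4.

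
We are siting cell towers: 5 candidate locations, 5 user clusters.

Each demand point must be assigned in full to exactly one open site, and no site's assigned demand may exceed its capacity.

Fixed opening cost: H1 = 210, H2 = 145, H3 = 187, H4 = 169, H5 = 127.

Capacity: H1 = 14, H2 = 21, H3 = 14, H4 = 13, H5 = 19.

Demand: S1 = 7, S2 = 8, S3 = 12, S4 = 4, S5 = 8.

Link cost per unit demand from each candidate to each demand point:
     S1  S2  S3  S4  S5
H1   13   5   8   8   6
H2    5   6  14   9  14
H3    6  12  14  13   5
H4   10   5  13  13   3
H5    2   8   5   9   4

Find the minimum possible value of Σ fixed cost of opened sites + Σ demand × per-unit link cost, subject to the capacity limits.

542

Open {H2, H5}; cheapest assignment that respects the capacities:
  H2 (cap 21, load 20): S2, S4, S5 — cost 8×6 + 4×9 + 8×14 = 196
  H5 (cap 19, load 19): S1, S3 — cost 7×2 + 12×5 = 74
  Shipping 270, fixed 272 → total 542.
  Any other capacity-feasible assignment to {H2, H5} ships for at least 270.
Compare {H2, H4, H5}: its best feasible assignment gives total 623.
Compare {H2, H3, H5}: its best feasible assignment gives total 657.
Every other set of open sites that can feasibly serve all demand totals ≥ 623 even under its best assignment. Minimum: 542.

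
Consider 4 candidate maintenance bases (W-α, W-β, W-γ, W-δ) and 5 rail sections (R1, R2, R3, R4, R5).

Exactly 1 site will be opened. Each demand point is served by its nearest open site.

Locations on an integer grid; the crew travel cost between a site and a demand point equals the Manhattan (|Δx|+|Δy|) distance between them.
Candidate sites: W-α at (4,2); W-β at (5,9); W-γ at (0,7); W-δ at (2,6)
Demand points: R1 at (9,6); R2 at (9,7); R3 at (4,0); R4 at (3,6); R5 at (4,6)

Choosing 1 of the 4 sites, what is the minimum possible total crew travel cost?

Open {W-δ}.
  R1→W-δ 7, R2→W-δ 8, R3→W-δ 8, R4→W-δ 1, R5→W-δ 2  ⇒ total 26.
Compare {W-α}: total 30.
Compare {W-β}: total 32.
No size-1 selection does better; minimum is 26.

26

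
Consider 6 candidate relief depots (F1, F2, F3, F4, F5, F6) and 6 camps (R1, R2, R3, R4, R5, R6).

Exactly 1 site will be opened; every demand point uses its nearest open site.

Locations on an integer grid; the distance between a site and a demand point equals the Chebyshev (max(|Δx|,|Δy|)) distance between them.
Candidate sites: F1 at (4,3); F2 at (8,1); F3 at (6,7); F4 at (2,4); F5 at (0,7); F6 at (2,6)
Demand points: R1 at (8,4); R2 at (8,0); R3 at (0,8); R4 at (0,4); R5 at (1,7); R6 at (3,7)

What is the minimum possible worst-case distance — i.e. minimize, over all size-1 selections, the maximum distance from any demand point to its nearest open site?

5

Open {F1}.
  Farthest demand point is R3 at distance 5 (to F1); all others are ≤ 5.
With {F4} the worst case is 6.
With {F6} the worst case is 6.
No size-1 selection achieves below 5.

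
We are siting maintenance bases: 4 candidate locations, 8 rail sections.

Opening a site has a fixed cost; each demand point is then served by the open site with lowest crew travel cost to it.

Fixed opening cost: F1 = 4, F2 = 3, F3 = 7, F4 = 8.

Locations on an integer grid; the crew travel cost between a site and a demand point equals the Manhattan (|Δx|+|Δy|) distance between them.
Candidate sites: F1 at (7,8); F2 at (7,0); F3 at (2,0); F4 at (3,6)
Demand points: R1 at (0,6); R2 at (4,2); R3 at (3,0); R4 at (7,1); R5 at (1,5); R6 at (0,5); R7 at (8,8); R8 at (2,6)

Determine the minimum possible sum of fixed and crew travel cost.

37

Open {F1, F2, F4}: assign each demand point to its cheapest open site.
  R1→F4 3, R2→F2 5, R3→F2 4, R4→F2 1, R5→F4 3, R6→F4 4, R7→F1 1, R8→F4 1
  crew travel cost 22, fixed 15 → total 37.
Compare {F2, F4}: crew travel cost 28 + fixed 11 = 39.
Compare {F1, F2, F3, F4}: crew travel cost 18 + fixed 22 = 40.
Compare {F1, F4}: crew travel cost 30 + fixed 12 = 42.
All other subsets cost ≥ 39. Minimum total cost: 37.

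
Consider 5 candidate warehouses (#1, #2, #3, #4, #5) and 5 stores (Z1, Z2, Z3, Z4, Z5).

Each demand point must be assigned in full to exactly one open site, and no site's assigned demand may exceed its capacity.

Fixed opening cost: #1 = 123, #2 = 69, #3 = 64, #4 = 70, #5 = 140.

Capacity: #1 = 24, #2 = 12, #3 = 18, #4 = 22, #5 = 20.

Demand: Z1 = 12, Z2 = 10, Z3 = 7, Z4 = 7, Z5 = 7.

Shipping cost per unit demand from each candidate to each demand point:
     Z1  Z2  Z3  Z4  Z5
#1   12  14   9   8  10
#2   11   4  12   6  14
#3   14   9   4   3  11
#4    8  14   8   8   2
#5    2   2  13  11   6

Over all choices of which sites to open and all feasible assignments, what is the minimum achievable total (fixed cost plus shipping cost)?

402

Open {#2, #3, #4}; cheapest assignment that respects the capacities:
  #2 (cap 12, load 10): Z2 — cost 10×4 = 40
  #3 (cap 18, load 14): Z3, Z4 — cost 7×4 + 7×3 = 49
  #4 (cap 22, load 19): Z1, Z5 — cost 12×8 + 7×2 = 110
  Shipping 199, fixed 203 → total 402.
  Any other capacity-feasible assignment to {#2, #3, #4} ships for at least 199.
Compare {#2, #3, #5}: its best feasible assignment gives total 428.
Compare {#3, #4, #5}: its best feasible assignment gives total 453.
Every other set of open sites that can feasibly serve all demand totals ≥ 428 even under its best assignment. Minimum: 402.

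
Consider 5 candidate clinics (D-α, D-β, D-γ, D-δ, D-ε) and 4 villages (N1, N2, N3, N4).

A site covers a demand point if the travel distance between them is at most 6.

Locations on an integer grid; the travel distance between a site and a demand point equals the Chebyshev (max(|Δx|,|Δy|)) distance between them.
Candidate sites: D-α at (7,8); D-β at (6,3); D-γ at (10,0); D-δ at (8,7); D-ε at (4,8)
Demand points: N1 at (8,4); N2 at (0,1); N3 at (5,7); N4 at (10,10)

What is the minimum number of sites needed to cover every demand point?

2

Coverage sets (demand points within 6 of each site):
  D-α: {N1, N3, N4}
  D-β: {N1, N2, N3}
  D-γ: {N1}
  D-δ: {N1, N3, N4}
  D-ε: {N1, N3, N4}
No single site covers all 4 demand points.
But {D-α, D-β} covers everything, so the minimum is 2.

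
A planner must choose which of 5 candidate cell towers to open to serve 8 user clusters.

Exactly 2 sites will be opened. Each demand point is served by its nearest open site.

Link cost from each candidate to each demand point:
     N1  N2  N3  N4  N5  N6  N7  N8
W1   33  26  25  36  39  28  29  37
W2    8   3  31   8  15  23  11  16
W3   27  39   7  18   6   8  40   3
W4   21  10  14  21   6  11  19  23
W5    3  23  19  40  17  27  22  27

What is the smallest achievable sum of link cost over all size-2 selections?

Open {W2, W3}.
  N1→W2 8, N2→W2 3, N3→W3 7, N4→W2 8, N5→W3 6, N6→W3 8, N7→W2 11, N8→W3 3  ⇒ total 54.
Compare {W2, W4}: total 77.
Compare {W3, W5}: total 90.
No size-2 selection does better; minimum is 54.

54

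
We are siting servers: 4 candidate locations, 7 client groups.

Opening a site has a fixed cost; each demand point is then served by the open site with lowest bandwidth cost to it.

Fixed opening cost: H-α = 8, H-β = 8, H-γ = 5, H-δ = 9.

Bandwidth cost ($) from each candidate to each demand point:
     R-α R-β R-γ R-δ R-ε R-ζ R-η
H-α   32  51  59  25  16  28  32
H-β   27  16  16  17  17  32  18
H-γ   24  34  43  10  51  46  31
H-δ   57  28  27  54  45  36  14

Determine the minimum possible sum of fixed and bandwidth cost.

Open {H-β, H-γ}: assign each demand point to its cheapest open site.
  R-α→H-γ 24, R-β→H-β 16, R-γ→H-β 16, R-δ→H-γ 10, R-ε→H-β 17, R-ζ→H-β 32, R-η→H-β 18
  bandwidth cost 133, fixed 13 → total 146.
Compare {H-α, H-β, H-γ}: bandwidth cost 128 + fixed 21 = 149.
Compare {H-β}: bandwidth cost 143 + fixed 8 = 151.
Compare {H-β, H-γ, H-δ}: bandwidth cost 129 + fixed 22 = 151.
All other subsets cost ≥ 149. Minimum total cost: 146.

146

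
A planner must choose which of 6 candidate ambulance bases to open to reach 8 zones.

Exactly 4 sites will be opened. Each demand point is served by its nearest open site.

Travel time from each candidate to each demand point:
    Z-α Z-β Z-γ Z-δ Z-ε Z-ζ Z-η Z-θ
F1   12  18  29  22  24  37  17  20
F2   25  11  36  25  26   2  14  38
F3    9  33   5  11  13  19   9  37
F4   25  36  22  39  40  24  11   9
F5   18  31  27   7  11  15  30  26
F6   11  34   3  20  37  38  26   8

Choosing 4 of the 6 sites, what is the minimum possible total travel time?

Open {F2, F3, F5, F6}.
  Z-α→F3 9, Z-β→F2 11, Z-γ→F6 3, Z-δ→F5 7, Z-ε→F5 11, Z-ζ→F2 2, Z-η→F3 9, Z-θ→F6 8  ⇒ total 60.
Compare {F2, F3, F4, F5}: total 63.
Compare {F2, F4, F5, F6}: total 64.
No size-4 selection does better; minimum is 60.

60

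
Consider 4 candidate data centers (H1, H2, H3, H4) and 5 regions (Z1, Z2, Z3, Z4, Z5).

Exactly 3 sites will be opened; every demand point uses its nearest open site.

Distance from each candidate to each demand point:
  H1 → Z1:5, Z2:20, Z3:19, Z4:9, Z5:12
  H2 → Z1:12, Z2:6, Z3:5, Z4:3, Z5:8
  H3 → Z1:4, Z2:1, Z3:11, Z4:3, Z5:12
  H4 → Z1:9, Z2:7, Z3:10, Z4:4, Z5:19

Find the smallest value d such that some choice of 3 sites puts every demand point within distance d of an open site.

Open {H1, H2, H3}.
  Farthest demand point is Z5 at distance 8 (to H2); all others are ≤ 8.
With {H1, H2, H4} the worst case is 8.
With {H2, H3, H4} the worst case is 8.
No size-3 selection achieves below 8.

8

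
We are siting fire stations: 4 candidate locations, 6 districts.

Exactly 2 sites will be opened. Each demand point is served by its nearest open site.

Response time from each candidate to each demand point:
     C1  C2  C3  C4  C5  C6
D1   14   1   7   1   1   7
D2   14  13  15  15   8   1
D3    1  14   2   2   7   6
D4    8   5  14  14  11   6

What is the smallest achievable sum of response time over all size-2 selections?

Open {D1, D3}.
  C1→D3 1, C2→D1 1, C3→D3 2, C4→D1 1, C5→D1 1, C6→D3 6  ⇒ total 12.
Compare {D3, D4}: total 23.
Compare {D1, D4}: total 24.
No size-2 selection does better; minimum is 12.

12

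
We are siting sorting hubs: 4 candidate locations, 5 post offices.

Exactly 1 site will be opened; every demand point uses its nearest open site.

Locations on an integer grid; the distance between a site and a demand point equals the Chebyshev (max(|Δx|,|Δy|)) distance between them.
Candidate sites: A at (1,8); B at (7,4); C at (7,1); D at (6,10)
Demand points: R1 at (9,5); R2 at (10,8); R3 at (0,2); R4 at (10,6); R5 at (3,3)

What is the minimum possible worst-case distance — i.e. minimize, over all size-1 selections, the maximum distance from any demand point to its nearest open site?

Open {B}.
  Farthest demand point is R3 at distance 7 (to B); all others are ≤ 7.
With {C} the worst case is 7.
With {D} the worst case is 8.
No size-1 selection achieves below 7.

7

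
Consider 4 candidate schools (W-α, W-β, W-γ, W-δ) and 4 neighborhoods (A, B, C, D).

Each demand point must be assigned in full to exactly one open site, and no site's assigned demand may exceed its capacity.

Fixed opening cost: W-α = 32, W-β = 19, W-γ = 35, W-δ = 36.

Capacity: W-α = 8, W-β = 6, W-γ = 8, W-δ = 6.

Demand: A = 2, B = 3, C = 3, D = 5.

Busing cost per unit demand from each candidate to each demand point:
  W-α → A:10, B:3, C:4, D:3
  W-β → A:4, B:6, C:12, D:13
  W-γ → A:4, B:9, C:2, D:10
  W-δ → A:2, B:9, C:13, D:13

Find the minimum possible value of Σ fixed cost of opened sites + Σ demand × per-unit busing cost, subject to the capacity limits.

104

Open {W-α, W-β}; cheapest assignment that respects the capacities:
  W-α (cap 8, load 8): C, D — cost 3×4 + 5×3 = 27
  W-β (cap 6, load 5): A, B — cost 2×4 + 3×6 = 26
  Shipping 53, fixed 51 → total 104.
  Any other capacity-feasible assignment to {W-α, W-β} ships for at least 53.
Compare {W-α, W-γ}: its best feasible assignment gives total 105.
Compare {W-α, W-β, W-γ}: its best feasible assignment gives total 124.
Every other set of open sites that can feasibly serve all demand totals ≥ 105 even under its best assignment. Minimum: 104.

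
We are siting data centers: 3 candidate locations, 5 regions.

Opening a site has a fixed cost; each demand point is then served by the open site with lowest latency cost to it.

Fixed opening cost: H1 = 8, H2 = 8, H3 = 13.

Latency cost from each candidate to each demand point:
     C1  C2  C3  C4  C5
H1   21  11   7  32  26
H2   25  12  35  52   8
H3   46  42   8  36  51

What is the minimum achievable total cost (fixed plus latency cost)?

95

Open {H1, H2}: assign each demand point to its cheapest open site.
  C1→H1 21, C2→H1 11, C3→H1 7, C4→H1 32, C5→H2 8
  latency cost 79, fixed 16 → total 95.
Compare {H1}: latency cost 97 + fixed 8 = 105.
Compare {H1, H2, H3}: latency cost 79 + fixed 29 = 108.
Compare {H2, H3}: latency cost 89 + fixed 21 = 110.
All other subsets cost ≥ 105. Minimum total cost: 95.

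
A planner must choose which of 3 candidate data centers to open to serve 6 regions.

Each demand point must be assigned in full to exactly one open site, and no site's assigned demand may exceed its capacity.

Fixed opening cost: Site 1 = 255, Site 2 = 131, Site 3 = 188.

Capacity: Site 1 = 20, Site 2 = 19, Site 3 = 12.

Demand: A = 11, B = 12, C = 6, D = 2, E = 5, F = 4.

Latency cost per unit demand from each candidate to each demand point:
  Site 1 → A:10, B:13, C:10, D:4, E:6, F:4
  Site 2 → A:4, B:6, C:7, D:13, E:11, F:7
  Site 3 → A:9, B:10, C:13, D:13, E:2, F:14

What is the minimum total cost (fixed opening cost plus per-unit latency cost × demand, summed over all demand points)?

Open {Site 1, Site 2, Site 3}; cheapest assignment that respects the capacities:
  Site 1 (cap 20, load 17): A, D, F — cost 11×10 + 2×4 + 4×4 = 134
  Site 2 (cap 19, load 18): B, C — cost 12×6 + 6×7 = 114
  Site 3 (cap 12, load 5): E — cost 5×2 = 10
  Shipping 258, fixed 574 → total 832.
  Any other capacity-feasible assignment to {Site 1, Site 2, Site 3} ships for at least 258.
Total demand is 40 and no other set of sites has combined capacity ≥ 40, so {Site 1, Site 2, Site 3} is the only feasible choice of open sites. Minimum: 832.

832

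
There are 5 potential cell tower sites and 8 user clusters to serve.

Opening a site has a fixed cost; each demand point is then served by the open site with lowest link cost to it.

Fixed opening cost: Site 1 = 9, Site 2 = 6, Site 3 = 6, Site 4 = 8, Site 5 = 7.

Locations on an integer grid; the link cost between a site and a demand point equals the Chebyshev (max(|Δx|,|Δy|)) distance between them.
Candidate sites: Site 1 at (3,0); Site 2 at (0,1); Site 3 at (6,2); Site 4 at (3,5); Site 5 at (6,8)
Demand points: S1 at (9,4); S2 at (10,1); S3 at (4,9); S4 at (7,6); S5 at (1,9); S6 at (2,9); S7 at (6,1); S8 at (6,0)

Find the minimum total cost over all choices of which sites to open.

36

Open {Site 3, Site 5}: assign each demand point to its cheapest open site.
  S1→Site 3 3, S2→Site 3 4, S3→Site 5 2, S4→Site 5 2, S5→Site 5 5, S6→Site 5 4, S7→Site 3 1, S8→Site 3 2
  link cost 23, fixed 13 → total 36.
Compare {Site 3, Site 4}: link cost 26 + fixed 14 = 40.
Compare {Site 3}: link cost 35 + fixed 6 = 41.
Compare {Site 2, Site 3, Site 5}: link cost 23 + fixed 19 = 42.
All other subsets cost ≥ 40. Minimum total cost: 36.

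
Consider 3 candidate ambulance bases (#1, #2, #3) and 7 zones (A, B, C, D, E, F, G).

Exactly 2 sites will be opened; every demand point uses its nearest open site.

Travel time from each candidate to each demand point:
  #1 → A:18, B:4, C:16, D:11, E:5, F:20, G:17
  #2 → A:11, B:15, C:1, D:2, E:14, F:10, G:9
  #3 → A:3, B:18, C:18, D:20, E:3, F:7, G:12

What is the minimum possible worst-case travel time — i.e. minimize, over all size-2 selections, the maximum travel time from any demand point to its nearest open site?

11

Open {#1, #2}.
  Farthest demand point is A at travel time 11 (to #2); all others are ≤ 11.
With {#2, #3} the worst case is 15.
With {#1, #3} the worst case is 16.
No size-2 selection achieves below 11.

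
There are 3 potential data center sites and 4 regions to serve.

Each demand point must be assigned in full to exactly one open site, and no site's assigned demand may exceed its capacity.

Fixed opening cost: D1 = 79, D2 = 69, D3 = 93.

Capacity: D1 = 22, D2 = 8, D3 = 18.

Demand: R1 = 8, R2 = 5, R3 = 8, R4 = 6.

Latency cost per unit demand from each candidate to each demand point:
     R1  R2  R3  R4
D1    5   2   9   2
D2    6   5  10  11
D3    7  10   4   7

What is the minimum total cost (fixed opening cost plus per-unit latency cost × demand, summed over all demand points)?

266

Open {D1, D3}; cheapest assignment that respects the capacities:
  D1 (cap 22, load 19): R1, R2, R4 — cost 8×5 + 5×2 + 6×2 = 62
  D3 (cap 18, load 8): R3 — cost 8×4 = 32
  Shipping 94, fixed 172 → total 266.
  Any other capacity-feasible assignment to {D1, D3} ships for at least 94.
Compare {D1, D2}: its best feasible assignment gives total 290.
Compare {D1, D2, D3}: its best feasible assignment gives total 335.
Every other set of open sites that can feasibly serve all demand totals ≥ 290 even under its best assignment. Minimum: 266.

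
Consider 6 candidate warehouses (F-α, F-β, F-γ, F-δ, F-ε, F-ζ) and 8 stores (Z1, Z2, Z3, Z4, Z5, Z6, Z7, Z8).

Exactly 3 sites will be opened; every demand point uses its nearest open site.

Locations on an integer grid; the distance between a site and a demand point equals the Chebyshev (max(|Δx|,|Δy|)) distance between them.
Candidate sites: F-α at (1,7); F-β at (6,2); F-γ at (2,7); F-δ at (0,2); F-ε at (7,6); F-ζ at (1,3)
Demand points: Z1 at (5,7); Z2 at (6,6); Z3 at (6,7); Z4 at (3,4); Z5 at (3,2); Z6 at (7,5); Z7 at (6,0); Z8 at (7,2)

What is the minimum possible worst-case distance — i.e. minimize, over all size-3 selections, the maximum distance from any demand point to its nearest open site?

Open {F-β, F-ε, F-ζ}.
  Farthest demand point is Z1 at distance 2 (to F-ε); all others are ≤ 2.
With {F-α, F-β, F-ε} the worst case is 3.
With {F-β, F-γ, F-ε} the worst case is 3.
No size-3 selection achieves below 2.

2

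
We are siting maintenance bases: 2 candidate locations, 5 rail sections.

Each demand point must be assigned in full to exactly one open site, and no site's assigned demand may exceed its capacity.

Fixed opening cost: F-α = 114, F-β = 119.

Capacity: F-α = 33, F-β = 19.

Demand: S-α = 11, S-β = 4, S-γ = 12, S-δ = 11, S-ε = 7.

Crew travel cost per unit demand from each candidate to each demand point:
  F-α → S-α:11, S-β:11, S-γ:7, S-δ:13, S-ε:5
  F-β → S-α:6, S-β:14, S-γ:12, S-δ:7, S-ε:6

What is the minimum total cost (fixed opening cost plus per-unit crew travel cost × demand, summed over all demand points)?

Open {F-α, F-β}; cheapest assignment that respects the capacities:
  F-α (cap 33, load 27): S-α, S-β, S-γ — cost 11×11 + 4×11 + 12×7 = 249
  F-β (cap 19, load 18): S-δ, S-ε — cost 11×7 + 7×6 = 119
  Shipping 368, fixed 233 → total 601.
  Any other capacity-feasible assignment to {F-α, F-β} ships for at least 368.
Total demand is 45 and no other set of sites has combined capacity ≥ 45, so {F-α, F-β} is the only feasible choice of open sites. Minimum: 601.

601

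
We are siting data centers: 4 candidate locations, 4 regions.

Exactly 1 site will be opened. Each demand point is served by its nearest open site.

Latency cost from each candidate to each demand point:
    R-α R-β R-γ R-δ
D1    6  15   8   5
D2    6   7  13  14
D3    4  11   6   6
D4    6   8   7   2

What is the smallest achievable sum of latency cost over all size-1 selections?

Open {D4}.
  R-α→D4 6, R-β→D4 8, R-γ→D4 7, R-δ→D4 2  ⇒ total 23.
Compare {D3}: total 27.
Compare {D1}: total 34.
No size-1 selection does better; minimum is 23.

23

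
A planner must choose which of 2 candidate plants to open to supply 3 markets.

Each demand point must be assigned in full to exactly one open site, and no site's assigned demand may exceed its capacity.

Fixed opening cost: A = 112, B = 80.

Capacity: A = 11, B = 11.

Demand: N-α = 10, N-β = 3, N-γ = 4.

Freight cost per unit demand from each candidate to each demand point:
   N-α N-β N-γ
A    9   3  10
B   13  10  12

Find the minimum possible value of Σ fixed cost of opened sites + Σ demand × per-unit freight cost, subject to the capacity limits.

360

Open {A, B}; cheapest assignment that respects the capacities:
  A (cap 11, load 10): N-α — cost 10×9 = 90
  B (cap 11, load 7): N-β, N-γ — cost 3×10 + 4×12 = 78
  Shipping 168, fixed 192 → total 360.
  Any other capacity-feasible assignment to {A, B} ships for at least 168.
Total demand is 17 and no other set of sites has combined capacity ≥ 17, so {A, B} is the only feasible choice of open sites. Minimum: 360.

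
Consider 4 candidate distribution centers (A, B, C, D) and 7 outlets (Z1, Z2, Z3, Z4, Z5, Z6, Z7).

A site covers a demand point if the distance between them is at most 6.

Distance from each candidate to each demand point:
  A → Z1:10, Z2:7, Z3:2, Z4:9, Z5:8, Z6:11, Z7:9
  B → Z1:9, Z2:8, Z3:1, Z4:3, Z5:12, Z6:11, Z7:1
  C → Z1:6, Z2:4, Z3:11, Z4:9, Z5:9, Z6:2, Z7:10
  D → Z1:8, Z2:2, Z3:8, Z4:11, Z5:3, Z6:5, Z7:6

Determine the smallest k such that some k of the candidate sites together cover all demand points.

Coverage sets (demand points within 6 of each site):
  A: {Z3}
  B: {Z3, Z4, Z7}
  C: {Z1, Z2, Z6}
  D: {Z2, Z5, Z6, Z7}
No 2 sites suffice: every size-2 union leaves at least one demand point uncovered.
But {B, C, D} covers everything, so the minimum is 3.

3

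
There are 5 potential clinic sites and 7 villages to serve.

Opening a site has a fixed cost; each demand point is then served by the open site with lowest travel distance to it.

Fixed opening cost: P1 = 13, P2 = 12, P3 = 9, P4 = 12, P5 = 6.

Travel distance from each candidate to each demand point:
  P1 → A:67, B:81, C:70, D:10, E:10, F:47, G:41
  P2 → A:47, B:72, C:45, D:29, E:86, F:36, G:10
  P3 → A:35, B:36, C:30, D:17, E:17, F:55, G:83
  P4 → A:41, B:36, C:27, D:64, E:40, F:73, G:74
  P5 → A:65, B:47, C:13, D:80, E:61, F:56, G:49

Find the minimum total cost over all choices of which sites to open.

Open {P1, P2, P3, P5}: assign each demand point to its cheapest open site.
  A→P3 35, B→P3 36, C→P5 13, D→P1 10, E→P1 10, F→P2 36, G→P2 10
  travel distance 150, fixed 40 → total 190.
Compare {P2, P3, P5}: travel distance 164 + fixed 27 = 191.
Compare {P1, P2, P4, P5}: travel distance 156 + fixed 43 = 199.
Compare {P1, P2, P3}: travel distance 167 + fixed 34 = 201.
All other subsets cost ≥ 191. Minimum total cost: 190.

190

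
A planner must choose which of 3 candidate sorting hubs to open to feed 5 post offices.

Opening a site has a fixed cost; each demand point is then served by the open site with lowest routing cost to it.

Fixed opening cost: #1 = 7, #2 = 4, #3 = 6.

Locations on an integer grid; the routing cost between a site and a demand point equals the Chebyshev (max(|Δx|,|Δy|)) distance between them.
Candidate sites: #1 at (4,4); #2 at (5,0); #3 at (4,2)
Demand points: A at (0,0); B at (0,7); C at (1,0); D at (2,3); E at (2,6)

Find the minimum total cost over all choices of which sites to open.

Open {#1}: assign each demand point to its cheapest open site.
  A→#1 4, B→#1 4, C→#1 4, D→#1 2, E→#1 2
  routing cost 16, fixed 7 → total 23.
Compare {#3}: routing cost 18 + fixed 6 = 24.
Compare {#1, #2}: routing cost 16 + fixed 11 = 27.
Compare {#1, #3}: routing cost 15 + fixed 13 = 28.
All other subsets cost ≥ 24. Minimum total cost: 23.

23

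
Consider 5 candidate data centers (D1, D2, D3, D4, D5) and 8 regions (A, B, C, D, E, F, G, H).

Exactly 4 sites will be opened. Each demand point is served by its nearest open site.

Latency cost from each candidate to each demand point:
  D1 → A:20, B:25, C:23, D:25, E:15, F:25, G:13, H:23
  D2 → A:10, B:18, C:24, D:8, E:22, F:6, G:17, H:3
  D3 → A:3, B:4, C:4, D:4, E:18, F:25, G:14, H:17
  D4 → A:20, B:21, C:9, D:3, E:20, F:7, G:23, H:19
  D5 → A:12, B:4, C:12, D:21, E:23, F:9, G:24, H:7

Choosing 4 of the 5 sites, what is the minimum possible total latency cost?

Open {D1, D2, D3, D4}.
  A→D3 3, B→D3 4, C→D3 4, D→D4 3, E→D1 15, F→D2 6, G→D1 13, H→D2 3  ⇒ total 51.
Compare {D1, D2, D3, D5}: total 52.
Compare {D2, D3, D4, D5}: total 55.
No size-4 selection does better; minimum is 51.

51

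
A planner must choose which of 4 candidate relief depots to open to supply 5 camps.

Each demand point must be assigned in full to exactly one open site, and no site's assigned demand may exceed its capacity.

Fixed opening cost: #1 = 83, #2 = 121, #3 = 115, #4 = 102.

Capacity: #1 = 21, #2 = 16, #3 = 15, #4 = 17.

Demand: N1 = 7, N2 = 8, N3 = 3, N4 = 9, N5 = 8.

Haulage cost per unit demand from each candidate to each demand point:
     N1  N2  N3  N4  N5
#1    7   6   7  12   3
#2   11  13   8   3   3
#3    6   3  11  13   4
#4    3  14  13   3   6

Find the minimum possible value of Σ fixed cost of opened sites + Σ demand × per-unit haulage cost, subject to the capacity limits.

Open {#1, #4}; cheapest assignment that respects the capacities:
  #1 (cap 21, load 19): N2, N3, N5 — cost 8×6 + 3×7 + 8×3 = 93
  #4 (cap 17, load 16): N1, N4 — cost 7×3 + 9×3 = 48
  Shipping 141, fixed 185 → total 326.
  Any other capacity-feasible assignment to {#1, #4} ships for at least 141.
Compare {#1, #2}: its best feasible assignment gives total 401.
Compare {#1, #3}: its best feasible assignment gives total 417.
Every other set of open sites that can feasibly serve all demand totals ≥ 401 even under its best assignment. Minimum: 326.

326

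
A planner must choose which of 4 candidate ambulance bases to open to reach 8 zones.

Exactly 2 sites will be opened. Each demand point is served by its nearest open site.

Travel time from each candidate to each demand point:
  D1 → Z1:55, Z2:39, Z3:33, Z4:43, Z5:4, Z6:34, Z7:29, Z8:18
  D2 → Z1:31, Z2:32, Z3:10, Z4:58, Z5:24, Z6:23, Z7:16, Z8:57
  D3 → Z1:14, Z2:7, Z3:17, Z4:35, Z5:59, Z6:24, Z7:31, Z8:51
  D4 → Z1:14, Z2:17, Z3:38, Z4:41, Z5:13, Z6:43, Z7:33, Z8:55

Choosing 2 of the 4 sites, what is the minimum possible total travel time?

148

Open {D1, D3}.
  Z1→D3 14, Z2→D3 7, Z3→D3 17, Z4→D3 35, Z5→D1 4, Z6→D3 24, Z7→D1 29, Z8→D1 18  ⇒ total 148.
Compare {D1, D2}: total 177.
Compare {D2, D3}: total 180.
No size-2 selection does better; minimum is 148.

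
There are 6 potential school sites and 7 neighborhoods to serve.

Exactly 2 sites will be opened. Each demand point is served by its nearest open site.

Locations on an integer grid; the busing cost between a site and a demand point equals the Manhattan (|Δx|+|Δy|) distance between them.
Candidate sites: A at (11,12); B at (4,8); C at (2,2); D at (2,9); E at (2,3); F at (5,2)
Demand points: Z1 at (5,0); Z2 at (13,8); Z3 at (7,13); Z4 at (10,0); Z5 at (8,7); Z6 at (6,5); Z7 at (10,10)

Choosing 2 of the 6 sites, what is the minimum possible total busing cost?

Open {A, F}.
  Z1→F 2, Z2→A 6, Z3→A 5, Z4→F 7, Z5→A 8, Z6→F 4, Z7→A 3  ⇒ total 35.
Compare {B, F}: total 43.
Compare {A, C}: total 44.
No size-2 selection does better; minimum is 35.

35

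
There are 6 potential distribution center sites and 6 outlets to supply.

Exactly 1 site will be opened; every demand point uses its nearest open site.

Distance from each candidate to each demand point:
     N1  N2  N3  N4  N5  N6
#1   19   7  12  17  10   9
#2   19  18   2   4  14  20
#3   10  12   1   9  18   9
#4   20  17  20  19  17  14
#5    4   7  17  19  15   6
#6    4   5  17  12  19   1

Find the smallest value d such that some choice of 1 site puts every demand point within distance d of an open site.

Open {#3}.
  Farthest demand point is N5 at distance 18 (to #3); all others are ≤ 18.
With {#1} the worst case is 19.
With {#5} the worst case is 19.
No size-1 selection achieves below 18.

18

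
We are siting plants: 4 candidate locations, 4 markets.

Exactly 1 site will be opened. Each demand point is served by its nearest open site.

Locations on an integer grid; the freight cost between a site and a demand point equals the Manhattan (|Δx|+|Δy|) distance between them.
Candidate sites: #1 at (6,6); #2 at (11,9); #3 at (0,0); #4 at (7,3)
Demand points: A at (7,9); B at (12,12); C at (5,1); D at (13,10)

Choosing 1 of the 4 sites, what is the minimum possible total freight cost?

Open {#2}.
  A→#2 4, B→#2 4, C→#2 14, D→#2 3  ⇒ total 25.
Compare {#1}: total 33.
Compare {#4}: total 37.
No size-1 selection does better; minimum is 25.

25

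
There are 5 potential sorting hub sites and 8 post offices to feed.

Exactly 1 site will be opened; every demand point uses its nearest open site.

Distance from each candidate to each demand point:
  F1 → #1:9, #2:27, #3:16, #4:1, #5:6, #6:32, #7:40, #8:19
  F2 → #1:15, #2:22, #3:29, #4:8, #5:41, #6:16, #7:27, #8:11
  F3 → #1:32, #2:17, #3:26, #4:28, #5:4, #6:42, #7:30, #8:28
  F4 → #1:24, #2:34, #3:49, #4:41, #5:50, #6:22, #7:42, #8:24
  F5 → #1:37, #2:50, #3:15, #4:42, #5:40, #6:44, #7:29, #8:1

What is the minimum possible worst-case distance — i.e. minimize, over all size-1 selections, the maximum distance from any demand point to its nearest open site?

Open {F1}.
  Farthest demand point is #7 at distance 40 (to F1); all others are ≤ 40.
With {F2} the worst case is 41.
With {F3} the worst case is 42.
No size-1 selection achieves below 40.

40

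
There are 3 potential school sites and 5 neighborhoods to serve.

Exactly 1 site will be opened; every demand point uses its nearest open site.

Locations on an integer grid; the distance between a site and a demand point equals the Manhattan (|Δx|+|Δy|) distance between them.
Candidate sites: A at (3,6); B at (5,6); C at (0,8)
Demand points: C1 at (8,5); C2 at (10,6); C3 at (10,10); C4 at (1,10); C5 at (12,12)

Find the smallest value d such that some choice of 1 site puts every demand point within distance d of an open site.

Open {B}.
  Farthest demand point is C5 at distance 13 (to B); all others are ≤ 13.
With {A} the worst case is 15.
With {C} the worst case is 16.
No size-1 selection achieves below 13.

13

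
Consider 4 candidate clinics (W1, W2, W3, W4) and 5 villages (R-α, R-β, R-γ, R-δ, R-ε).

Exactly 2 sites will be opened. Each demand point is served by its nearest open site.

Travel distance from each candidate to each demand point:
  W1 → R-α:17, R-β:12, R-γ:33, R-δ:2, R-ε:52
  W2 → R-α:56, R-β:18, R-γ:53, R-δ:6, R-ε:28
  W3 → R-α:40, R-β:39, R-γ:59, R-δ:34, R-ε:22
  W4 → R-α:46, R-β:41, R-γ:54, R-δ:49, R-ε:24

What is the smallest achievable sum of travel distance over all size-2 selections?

86

Open {W1, W3}.
  R-α→W1 17, R-β→W1 12, R-γ→W1 33, R-δ→W1 2, R-ε→W3 22  ⇒ total 86.
Compare {W1, W4}: total 88.
Compare {W1, W2}: total 92.
No size-2 selection does better; minimum is 86.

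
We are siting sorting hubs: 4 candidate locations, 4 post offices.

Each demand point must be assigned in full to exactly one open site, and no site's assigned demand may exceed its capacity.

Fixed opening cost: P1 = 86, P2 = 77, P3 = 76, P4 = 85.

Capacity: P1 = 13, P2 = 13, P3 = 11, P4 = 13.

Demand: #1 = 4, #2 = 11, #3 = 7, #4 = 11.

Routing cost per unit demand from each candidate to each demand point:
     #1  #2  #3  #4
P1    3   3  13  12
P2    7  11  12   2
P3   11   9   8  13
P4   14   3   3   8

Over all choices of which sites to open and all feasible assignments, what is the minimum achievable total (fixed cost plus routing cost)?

380

Open {P1, P2, P4}; cheapest assignment that respects the capacities:
  P1 (cap 13, load 11): #2 — cost 11×3 = 33
  P2 (cap 13, load 11): #4 — cost 11×2 = 22
  P4 (cap 13, load 11): #1, #3 — cost 4×14 + 7×3 = 77
  Shipping 132, fixed 248 → total 380.
  Any other capacity-feasible assignment to {P1, P2, P4} ships for at least 132.
Compare {P2, P3, P4}: its best feasible assignment gives total 393.
Compare {P1, P2, P3}: its best feasible assignment gives total 394.
Every other set of open sites that can feasibly serve all demand totals ≥ 393 even under its best assignment. Minimum: 380.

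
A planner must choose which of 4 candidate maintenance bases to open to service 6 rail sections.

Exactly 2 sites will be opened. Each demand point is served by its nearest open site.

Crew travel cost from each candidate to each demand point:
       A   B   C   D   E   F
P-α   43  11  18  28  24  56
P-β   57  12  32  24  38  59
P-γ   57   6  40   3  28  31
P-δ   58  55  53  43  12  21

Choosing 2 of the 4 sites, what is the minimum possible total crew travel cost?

Open {P-α, P-γ}.
  A→P-α 43, B→P-γ 6, C→P-α 18, D→P-γ 3, E→P-α 24, F→P-γ 31  ⇒ total 125.
Compare {P-α, P-δ}: total 133.
Compare {P-γ, P-δ}: total 139.
No size-2 selection does better; minimum is 125.

125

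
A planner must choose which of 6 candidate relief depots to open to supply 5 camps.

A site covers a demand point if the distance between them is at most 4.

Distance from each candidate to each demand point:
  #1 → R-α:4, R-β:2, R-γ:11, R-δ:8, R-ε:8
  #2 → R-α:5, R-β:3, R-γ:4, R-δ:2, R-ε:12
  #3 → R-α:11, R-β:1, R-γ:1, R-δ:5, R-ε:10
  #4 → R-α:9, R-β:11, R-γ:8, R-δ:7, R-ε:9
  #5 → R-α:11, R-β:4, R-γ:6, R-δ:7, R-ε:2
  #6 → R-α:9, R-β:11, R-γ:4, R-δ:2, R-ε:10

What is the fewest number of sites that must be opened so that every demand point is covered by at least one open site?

3

Coverage sets (demand points within 4 of each site):
  #1: {R-α, R-β}
  #2: {R-β, R-γ, R-δ}
  #3: {R-β, R-γ}
  #4: {}
  #5: {R-β, R-ε}
  #6: {R-γ, R-δ}
No 2 sites suffice: every size-2 union leaves at least one demand point uncovered.
But {#1, #2, #5} covers everything, so the minimum is 3.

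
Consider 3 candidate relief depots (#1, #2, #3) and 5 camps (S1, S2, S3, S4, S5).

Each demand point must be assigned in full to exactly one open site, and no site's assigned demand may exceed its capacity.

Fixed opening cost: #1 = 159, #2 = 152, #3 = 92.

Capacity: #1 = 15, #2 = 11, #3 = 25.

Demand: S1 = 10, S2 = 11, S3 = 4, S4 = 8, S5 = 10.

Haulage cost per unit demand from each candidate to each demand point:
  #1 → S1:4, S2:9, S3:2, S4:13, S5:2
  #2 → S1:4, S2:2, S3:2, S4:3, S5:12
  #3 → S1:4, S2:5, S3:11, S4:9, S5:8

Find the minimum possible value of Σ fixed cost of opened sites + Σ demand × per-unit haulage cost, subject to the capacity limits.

Open {#1, #2, #3}; cheapest assignment that respects the capacities:
  #1 (cap 15, load 14): S3, S5 — cost 4×2 + 10×2 = 28
  #2 (cap 11, load 8): S4 — cost 8×3 = 24
  #3 (cap 25, load 21): S1, S2 — cost 10×4 + 11×5 = 95
  Shipping 147, fixed 403 → total 550.
  Any other capacity-feasible assignment to {#1, #2, #3} ships for at least 147.
Total demand is 43 and no other set of sites has combined capacity ≥ 43, so {#1, #2, #3} is the only feasible choice of open sites. Minimum: 550.

550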